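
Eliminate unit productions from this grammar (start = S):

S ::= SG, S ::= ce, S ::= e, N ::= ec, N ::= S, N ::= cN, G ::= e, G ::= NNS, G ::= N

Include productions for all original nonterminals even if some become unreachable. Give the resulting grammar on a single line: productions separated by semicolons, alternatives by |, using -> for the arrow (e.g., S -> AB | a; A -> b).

Unit productions: G->N, N->S.
Unit pairs (A ⇒* B via units): (G,N), (G,S), (N,S).
S: inherits non-unit rules of {S} → SG | ce | e.
G: inherits non-unit rules of {G, N, S} → NNS | SG | cN | ce | e | ec.
N: inherits non-unit rules of {N, S} → SG | cN | ce | e | ec.

S -> e | SG | ce; G -> e | SG | cN | ce | ec | NNS; N -> e | SG | cN | ce | ec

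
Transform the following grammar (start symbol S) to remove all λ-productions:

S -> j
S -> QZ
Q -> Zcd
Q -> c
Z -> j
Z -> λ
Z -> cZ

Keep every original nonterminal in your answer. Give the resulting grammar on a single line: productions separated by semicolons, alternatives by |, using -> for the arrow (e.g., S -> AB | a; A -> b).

S -> Q | j | QZ; Q -> c | cd | Zcd; Z -> c | j | cZ

Nullable set: {Z}.
S -> QZ: Z nullable, giving Q | QZ.
Q -> Zcd: Z nullable, giving Zcd | cd.
Drop Z -> λ.
Z -> cZ: Z nullable, giving c | cZ.
Unchanged (no nullable symbols): S -> j; Q -> c; Z -> j.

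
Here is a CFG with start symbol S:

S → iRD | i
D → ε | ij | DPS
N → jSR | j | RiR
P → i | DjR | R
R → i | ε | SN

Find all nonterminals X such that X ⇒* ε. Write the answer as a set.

{D, P, R}

Directly nullable (have an ε-rule): {D, R}.
P is nullable via P -> R (every symbol on the right is already known nullable).
Not nullable: N, S — each has a terminal in every rule's right-hand side or depends on a non-nullable symbol.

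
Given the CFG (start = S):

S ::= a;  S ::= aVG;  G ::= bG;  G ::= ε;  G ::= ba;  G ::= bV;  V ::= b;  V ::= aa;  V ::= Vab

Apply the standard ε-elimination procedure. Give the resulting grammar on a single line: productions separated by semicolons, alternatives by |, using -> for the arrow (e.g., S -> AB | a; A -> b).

S -> a | aV | aVG; G -> b | bG | bV | ba; V -> b | aa | Vab

Nullable set: {G}.
S -> aVG: G nullable, giving aV | aVG.
Drop G -> ε.
G -> bG: G nullable, giving b | bG.
Unchanged (no nullable symbols): S -> a; G -> bV; G -> ba; V -> Vab; V -> aa; V -> b.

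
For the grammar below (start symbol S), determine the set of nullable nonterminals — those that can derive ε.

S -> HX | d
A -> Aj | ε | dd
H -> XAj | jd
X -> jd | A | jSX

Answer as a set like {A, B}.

Directly nullable (have an ε-rule): {A}.
X is nullable via X -> A (every symbol on the right is already known nullable).
Not nullable: H, S — each has a terminal in every rule's right-hand side or depends on a non-nullable symbol.

{A, X}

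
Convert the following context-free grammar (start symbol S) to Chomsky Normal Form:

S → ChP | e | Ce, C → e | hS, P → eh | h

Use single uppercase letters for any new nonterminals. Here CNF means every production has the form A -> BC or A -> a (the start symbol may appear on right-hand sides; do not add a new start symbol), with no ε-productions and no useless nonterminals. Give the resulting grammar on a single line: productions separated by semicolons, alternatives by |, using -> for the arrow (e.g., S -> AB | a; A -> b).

S -> e | CB | CD; A -> h; B -> e; C -> e | AS; D -> AP; P -> h | BA

No ε-productions.
No unit productions to eliminate.
TERM: introduce B -> e, A -> h and substitute in every rule of length ≥2.
BIN: S -> CAP becomes S -> CD, D -> AP.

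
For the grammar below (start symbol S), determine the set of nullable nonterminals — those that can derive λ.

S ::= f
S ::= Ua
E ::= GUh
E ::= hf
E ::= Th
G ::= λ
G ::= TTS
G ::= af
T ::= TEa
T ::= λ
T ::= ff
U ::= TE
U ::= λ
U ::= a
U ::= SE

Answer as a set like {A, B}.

Directly nullable (have an ε-rule): {G, T, U}.
Not nullable: E, S — each has a terminal in every rule's right-hand side or depends on a non-nullable symbol.

{G, T, U}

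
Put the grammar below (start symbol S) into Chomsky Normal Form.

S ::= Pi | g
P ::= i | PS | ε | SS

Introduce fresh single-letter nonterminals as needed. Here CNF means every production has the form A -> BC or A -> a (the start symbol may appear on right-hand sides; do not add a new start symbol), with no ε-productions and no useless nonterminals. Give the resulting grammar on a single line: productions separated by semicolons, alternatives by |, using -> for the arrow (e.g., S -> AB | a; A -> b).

S -> g | i | PA; A -> i; P -> g | i | PA | PS | SS

Nullable: {P}; after ε-elimination: S -> g | i | Pi; P -> S | i | PS | SS.
After unit-elimination: S -> g | i | Pi; P -> g | i | PS | Pi | SS.
TERM: introduce A -> i and substitute in every rule of length ≥2.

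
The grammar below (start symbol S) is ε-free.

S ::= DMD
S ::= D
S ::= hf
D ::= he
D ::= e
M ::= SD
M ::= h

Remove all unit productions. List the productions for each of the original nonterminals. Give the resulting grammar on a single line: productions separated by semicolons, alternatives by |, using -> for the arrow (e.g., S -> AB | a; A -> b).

Unit productions: S->D.
Unit pairs (A ⇒* B via units): (S,D).
S: inherits non-unit rules of {D, S} → DMD | e | he | hf.
D: inherits non-unit rules of {D} → e | he.
M: inherits non-unit rules of {M} → SD | h.

S -> e | he | hf | DMD; D -> e | he; M -> h | SD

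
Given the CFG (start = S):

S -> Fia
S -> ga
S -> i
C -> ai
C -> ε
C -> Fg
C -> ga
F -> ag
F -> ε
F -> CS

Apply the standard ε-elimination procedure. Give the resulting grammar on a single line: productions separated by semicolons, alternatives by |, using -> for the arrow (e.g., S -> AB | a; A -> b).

Nullable set: {C, F}.
S -> Fia: F nullable, giving Fia | ia.
Drop C -> ε.
C -> Fg: F nullable, giving Fg | g.
Drop F -> ε.
F -> CS: C nullable, giving CS | S.
Unchanged (no nullable symbols): S -> ga; S -> i; C -> ai; C -> ga; F -> ag.

S -> i | ga | ia | Fia; C -> g | Fg | ai | ga; F -> S | CS | ag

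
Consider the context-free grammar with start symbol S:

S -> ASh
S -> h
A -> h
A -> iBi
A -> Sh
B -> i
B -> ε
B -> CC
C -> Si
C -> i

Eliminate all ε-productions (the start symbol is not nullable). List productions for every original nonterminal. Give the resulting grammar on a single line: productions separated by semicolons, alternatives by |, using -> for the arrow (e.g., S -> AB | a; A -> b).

S -> h | ASh; A -> h | Sh | ii | iBi; B -> i | CC; C -> i | Si

Nullable set: {B}.
A -> iBi: B nullable, giving iBi | ii.
Drop B -> ε.
Unchanged (no nullable symbols): S -> ASh; S -> h; A -> Sh; A -> h; B -> CC; B -> i; C -> Si; C -> i.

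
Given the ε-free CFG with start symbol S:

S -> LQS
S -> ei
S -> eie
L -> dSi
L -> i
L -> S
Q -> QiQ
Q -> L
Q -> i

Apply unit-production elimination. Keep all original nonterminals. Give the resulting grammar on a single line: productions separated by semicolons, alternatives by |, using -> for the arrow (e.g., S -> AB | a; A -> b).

Unit productions: L->S, Q->L.
Unit pairs (A ⇒* B via units): (L,S), (Q,L), (Q,S).
S: inherits non-unit rules of {S} → LQS | ei | eie.
L: inherits non-unit rules of {L, S} → LQS | dSi | ei | eie | i.
Q: inherits non-unit rules of {L, Q, S} → LQS | QiQ | dSi | ei | eie | i.

S -> ei | LQS | eie; L -> i | ei | LQS | dSi | eie; Q -> i | ei | LQS | QiQ | dSi | eie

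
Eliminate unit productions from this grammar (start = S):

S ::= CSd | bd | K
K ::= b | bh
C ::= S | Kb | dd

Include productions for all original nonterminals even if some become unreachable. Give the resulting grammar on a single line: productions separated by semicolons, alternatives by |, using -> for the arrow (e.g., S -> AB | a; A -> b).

Unit productions: C->S, S->K.
Unit pairs (A ⇒* B via units): (C,K), (C,S), (S,K).
S: inherits non-unit rules of {K, S} → CSd | b | bd | bh.
C: inherits non-unit rules of {C, K, S} → CSd | Kb | b | bd | bh | dd.
K: inherits non-unit rules of {K} → b | bh.

S -> b | bd | bh | CSd; C -> b | Kb | bd | bh | dd | CSd; K -> b | bh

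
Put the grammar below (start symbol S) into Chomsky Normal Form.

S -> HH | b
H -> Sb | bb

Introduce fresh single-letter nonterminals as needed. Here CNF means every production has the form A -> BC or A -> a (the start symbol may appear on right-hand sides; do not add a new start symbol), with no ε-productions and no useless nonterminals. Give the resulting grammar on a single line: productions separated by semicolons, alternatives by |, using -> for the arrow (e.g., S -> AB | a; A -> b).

No ε-productions.
No unit productions to eliminate.
TERM: introduce A -> b and substitute in every rule of length ≥2.

S -> b | HH; A -> b; H -> AA | SA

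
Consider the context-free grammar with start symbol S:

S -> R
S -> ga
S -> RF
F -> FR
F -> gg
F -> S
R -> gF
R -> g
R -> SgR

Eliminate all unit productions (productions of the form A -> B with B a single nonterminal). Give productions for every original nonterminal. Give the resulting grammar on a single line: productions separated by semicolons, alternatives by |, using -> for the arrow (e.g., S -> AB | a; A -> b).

S -> g | RF | gF | ga | SgR; F -> g | FR | RF | gF | ga | gg | SgR; R -> g | gF | SgR

Unit productions: F->S, S->R.
Unit pairs (A ⇒* B via units): (F,R), (F,S), (S,R).
S: inherits non-unit rules of {R, S} → RF | SgR | g | gF | ga.
F: inherits non-unit rules of {F, R, S} → FR | RF | SgR | g | gF | ga | gg.
R: inherits non-unit rules of {R} → SgR | g | gF.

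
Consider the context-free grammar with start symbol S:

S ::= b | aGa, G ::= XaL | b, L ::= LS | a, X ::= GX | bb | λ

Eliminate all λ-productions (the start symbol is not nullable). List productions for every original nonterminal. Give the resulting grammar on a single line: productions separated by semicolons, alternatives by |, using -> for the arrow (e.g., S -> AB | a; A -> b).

Nullable set: {X}.
G -> XaL: X nullable, giving XaL | aL.
Drop X -> λ.
X -> GX: X nullable, giving G | GX.
Unchanged (no nullable symbols): S -> aGa; S -> b; G -> b; L -> LS; L -> a; X -> bb.

S -> b | aGa; G -> b | aL | XaL; L -> a | LS; X -> G | GX | bb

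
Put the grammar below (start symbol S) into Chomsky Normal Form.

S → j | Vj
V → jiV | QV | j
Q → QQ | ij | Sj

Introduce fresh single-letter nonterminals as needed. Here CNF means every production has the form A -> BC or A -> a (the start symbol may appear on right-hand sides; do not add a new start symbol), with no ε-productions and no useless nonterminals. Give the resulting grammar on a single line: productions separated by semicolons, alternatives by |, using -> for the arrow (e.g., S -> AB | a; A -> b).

No ε-productions.
No unit productions to eliminate.
TERM: introduce B -> i, A -> j and substitute in every rule of length ≥2.
BIN: V -> ABV becomes V -> AC, C -> BV.

S -> j | VA; A -> j; B -> i; C -> BV; Q -> BA | QQ | SA; V -> j | AC | QV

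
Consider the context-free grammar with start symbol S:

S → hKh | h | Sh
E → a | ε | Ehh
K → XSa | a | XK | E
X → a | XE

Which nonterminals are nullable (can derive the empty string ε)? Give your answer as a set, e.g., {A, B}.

{E, K}

Directly nullable (have an ε-rule): {E}.
K is nullable via K -> E (every symbol on the right is already known nullable).
Not nullable: S, X — each has a terminal in every rule's right-hand side or depends on a non-nullable symbol.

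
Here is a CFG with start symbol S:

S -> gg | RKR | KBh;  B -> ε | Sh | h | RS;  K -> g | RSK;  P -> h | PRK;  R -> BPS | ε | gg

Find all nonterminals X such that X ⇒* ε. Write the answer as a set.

Directly nullable (have an ε-rule): {B, R}.
Not nullable: K, P, S — each has a terminal in every rule's right-hand side or depends on a non-nullable symbol.

{B, R}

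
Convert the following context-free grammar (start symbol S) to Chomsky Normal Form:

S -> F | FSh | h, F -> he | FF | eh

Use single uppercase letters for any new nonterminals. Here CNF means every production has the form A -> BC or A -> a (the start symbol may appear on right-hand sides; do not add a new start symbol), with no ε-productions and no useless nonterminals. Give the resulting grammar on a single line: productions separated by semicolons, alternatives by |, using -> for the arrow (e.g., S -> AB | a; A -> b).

S -> h | AB | BA | FC | FF; A -> e; B -> h; C -> SB; F -> AB | BA | FF

No ε-productions.
After unit-elimination: S -> h | FF | eh | he | FSh; F -> FF | eh | he.
TERM: introduce A -> e, B -> h and substitute in every rule of length ≥2.
BIN: S -> FSB becomes S -> FC, C -> SB.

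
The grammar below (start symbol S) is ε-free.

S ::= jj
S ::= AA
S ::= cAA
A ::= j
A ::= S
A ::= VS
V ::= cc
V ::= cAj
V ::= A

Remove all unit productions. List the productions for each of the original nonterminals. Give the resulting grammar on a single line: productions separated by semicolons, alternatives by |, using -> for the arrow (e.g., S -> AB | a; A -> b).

S -> AA | jj | cAA; A -> j | AA | VS | jj | cAA; V -> j | AA | VS | cc | jj | cAA | cAj

Unit productions: A->S, V->A.
Unit pairs (A ⇒* B via units): (A,S), (V,A), (V,S).
S: inherits non-unit rules of {S} → AA | cAA | jj.
A: inherits non-unit rules of {A, S} → AA | VS | cAA | j | jj.
V: inherits non-unit rules of {A, S, V} → AA | VS | cAA | cAj | cc | j | jj.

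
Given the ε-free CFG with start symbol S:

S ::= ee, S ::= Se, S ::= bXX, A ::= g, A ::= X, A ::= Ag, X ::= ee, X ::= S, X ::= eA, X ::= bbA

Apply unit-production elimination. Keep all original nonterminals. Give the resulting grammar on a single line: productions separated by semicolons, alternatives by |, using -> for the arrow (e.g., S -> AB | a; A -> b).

S -> Se | ee | bXX; A -> g | Ag | Se | eA | ee | bXX | bbA; X -> Se | eA | ee | bXX | bbA

Unit productions: A->X, X->S.
Unit pairs (A ⇒* B via units): (A,S), (A,X), (X,S).
S: inherits non-unit rules of {S} → Se | bXX | ee.
A: inherits non-unit rules of {A, S, X} → Ag | Se | bXX | bbA | eA | ee | g.
X: inherits non-unit rules of {S, X} → Se | bXX | bbA | eA | ee.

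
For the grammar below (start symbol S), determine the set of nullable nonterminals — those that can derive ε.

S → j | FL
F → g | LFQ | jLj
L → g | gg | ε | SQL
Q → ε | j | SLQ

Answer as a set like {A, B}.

{L, Q}

Directly nullable (have an ε-rule): {L, Q}.
Not nullable: F, S — each has a terminal in every rule's right-hand side or depends on a non-nullable symbol.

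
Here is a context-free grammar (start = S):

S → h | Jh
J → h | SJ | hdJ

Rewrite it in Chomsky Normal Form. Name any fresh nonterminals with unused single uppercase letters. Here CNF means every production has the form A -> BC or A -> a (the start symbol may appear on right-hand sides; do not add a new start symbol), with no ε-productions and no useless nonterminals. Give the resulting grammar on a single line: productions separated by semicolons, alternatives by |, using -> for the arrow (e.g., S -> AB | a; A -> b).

S -> h | JA; A -> h; B -> d; C -> BJ; J -> h | AC | SJ

No ε-productions.
No unit productions to eliminate.
TERM: introduce B -> d, A -> h and substitute in every rule of length ≥2.
BIN: J -> ABJ becomes J -> AC, C -> BJ.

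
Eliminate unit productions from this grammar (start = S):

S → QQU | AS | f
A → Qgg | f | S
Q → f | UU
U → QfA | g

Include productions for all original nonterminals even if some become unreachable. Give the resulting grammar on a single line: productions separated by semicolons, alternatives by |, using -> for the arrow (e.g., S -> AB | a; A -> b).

Unit productions: A->S.
Unit pairs (A ⇒* B via units): (A,S).
S: inherits non-unit rules of {S} → AS | QQU | f.
A: inherits non-unit rules of {A, S} → AS | QQU | Qgg | f.
Q: inherits non-unit rules of {Q} → UU | f.
U: inherits non-unit rules of {U} → QfA | g.

S -> f | AS | QQU; A -> f | AS | QQU | Qgg; Q -> f | UU; U -> g | QfA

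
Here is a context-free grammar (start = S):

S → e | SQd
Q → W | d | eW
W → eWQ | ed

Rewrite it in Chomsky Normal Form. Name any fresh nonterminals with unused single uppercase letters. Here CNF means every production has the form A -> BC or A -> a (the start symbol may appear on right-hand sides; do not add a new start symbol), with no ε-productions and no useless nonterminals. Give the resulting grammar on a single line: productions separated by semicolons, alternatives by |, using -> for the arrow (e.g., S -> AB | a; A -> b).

S -> e | SD; A -> e; B -> d; C -> WQ; D -> QB; E -> WQ; Q -> d | AB | AC | AW; W -> AB | AE

No ε-productions.
After unit-elimination: S -> e | SQd; Q -> d | eW | ed | eWQ; W -> ed | eWQ.
TERM: introduce B -> d, A -> e and substitute in every rule of length ≥2.
BIN: Q -> AWQ becomes Q -> AC, C -> WQ; S -> SQB becomes S -> SD, D -> QB; W -> AWQ becomes W -> AE, E -> WQ.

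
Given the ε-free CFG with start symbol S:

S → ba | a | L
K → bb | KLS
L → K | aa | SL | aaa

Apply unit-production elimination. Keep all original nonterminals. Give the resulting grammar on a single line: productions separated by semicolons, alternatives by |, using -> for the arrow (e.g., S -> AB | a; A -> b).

S -> a | SL | aa | ba | bb | KLS | aaa; K -> bb | KLS; L -> SL | aa | bb | KLS | aaa

Unit productions: L->K, S->L.
Unit pairs (A ⇒* B via units): (L,K), (S,K), (S,L).
S: inherits non-unit rules of {K, L, S} → KLS | SL | a | aa | aaa | ba | bb.
K: inherits non-unit rules of {K} → KLS | bb.
L: inherits non-unit rules of {K, L} → KLS | SL | aa | aaa | bb.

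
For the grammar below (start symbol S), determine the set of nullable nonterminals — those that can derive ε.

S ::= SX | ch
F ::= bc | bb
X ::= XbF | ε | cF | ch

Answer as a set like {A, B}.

{X}

Directly nullable (have an ε-rule): {X}.
Not nullable: F, S — each has a terminal in every rule's right-hand side or depends on a non-nullable symbol.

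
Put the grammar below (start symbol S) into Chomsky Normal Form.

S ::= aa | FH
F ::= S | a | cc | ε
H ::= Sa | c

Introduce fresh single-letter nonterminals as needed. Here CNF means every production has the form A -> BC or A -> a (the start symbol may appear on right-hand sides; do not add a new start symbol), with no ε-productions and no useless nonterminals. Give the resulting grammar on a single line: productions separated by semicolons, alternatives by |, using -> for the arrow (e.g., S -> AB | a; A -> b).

Nullable: {F}; after ε-elimination: S -> H | FH | aa; F -> S | a | cc; H -> c | Sa.
After unit-elimination: S -> c | FH | Sa | aa; F -> a | c | FH | Sa | aa | cc; H -> c | Sa.
TERM: introduce A -> a, B -> c and substitute in every rule of length ≥2.

S -> c | AA | FH | SA; A -> a; B -> c; F -> a | c | AA | BB | FH | SA; H -> c | SA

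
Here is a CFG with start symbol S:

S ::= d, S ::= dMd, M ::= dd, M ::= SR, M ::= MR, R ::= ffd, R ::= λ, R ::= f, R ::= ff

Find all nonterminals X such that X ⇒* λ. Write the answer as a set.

Directly nullable (have an ε-rule): {R}.
Not nullable: M, S — each has a terminal in every rule's right-hand side or depends on a non-nullable symbol.

{R}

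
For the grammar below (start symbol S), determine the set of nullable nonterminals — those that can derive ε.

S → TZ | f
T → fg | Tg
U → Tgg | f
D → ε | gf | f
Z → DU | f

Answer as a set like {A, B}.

Directly nullable (have an ε-rule): {D}.
Not nullable: S, T, U, Z — each has a terminal in every rule's right-hand side or depends on a non-nullable symbol.

{D}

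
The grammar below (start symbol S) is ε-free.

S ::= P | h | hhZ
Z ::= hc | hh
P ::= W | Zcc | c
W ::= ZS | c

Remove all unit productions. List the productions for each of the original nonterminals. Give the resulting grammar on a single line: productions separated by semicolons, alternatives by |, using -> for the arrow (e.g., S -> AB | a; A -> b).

S -> c | h | ZS | Zcc | hhZ; P -> c | ZS | Zcc; W -> c | ZS; Z -> hc | hh

Unit productions: P->W, S->P.
Unit pairs (A ⇒* B via units): (P,W), (S,P), (S,W).
S: inherits non-unit rules of {P, S, W} → ZS | Zcc | c | h | hhZ.
P: inherits non-unit rules of {P, W} → ZS | Zcc | c.
W: inherits non-unit rules of {W} → ZS | c.
Z: inherits non-unit rules of {Z} → hc | hh.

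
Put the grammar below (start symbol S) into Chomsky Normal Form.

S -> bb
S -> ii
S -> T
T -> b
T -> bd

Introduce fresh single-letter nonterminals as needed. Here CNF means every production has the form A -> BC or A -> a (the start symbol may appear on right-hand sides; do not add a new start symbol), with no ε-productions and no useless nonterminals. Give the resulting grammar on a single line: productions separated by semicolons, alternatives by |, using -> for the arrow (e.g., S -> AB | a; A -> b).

No ε-productions.
After unit-elimination: S -> b | bb | bd | ii; T -> b | bd.
TERM: introduce A -> b, B -> d, C -> i and substitute in every rule of length ≥2.
Drop unreachable/unproductive: T.

S -> b | AA | AB | CC; A -> b; B -> d; C -> i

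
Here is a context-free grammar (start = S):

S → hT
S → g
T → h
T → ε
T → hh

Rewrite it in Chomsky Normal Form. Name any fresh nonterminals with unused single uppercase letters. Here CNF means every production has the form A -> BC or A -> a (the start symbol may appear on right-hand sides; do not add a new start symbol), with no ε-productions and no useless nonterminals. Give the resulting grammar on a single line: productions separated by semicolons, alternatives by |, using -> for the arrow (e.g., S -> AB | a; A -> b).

S -> g | h | AT; A -> h; T -> h | AA

Nullable: {T}; after ε-elimination: S -> g | h | hT; T -> h | hh.
No unit productions to eliminate.
TERM: introduce A -> h and substitute in every rule of length ≥2.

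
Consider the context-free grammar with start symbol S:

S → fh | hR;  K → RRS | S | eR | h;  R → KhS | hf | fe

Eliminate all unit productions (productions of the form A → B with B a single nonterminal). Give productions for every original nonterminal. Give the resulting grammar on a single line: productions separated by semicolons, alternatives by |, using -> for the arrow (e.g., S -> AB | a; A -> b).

S -> fh | hR; K -> h | eR | fh | hR | RRS; R -> fe | hf | KhS

Unit productions: K->S.
Unit pairs (A ⇒* B via units): (K,S).
S: inherits non-unit rules of {S} → fh | hR.
K: inherits non-unit rules of {K, S} → RRS | eR | fh | h | hR.
R: inherits non-unit rules of {R} → KhS | fe | hf.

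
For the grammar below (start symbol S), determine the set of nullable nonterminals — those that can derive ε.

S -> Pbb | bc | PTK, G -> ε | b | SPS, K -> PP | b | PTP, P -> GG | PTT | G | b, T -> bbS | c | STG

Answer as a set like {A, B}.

Directly nullable (have an ε-rule): {G}.
P is nullable via P -> G (every symbol on the right is already known nullable).
K is nullable via K -> PP (every symbol on the right is already known nullable).
Not nullable: S, T — each has a terminal in every rule's right-hand side or depends on a non-nullable symbol.

{G, K, P}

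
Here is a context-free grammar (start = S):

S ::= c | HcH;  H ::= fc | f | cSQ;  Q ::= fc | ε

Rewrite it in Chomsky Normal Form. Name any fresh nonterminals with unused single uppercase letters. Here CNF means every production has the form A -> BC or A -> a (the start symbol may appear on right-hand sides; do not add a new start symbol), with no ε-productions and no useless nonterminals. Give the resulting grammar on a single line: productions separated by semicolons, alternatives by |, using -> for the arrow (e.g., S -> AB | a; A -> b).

Nullable: {Q}; after ε-elimination: S -> c | HcH; H -> f | cS | fc | cSQ; Q -> fc.
No unit productions to eliminate.
TERM: introduce A -> c, B -> f and substitute in every rule of length ≥2.
BIN: H -> ASQ becomes H -> AC, C -> SQ; S -> HAH becomes S -> HD, D -> AH.

S -> c | HD; A -> c; B -> f; C -> SQ; D -> AH; H -> f | AC | AS | BA; Q -> BA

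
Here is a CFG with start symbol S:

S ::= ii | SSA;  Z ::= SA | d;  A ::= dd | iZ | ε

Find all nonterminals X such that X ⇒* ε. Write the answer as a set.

Directly nullable (have an ε-rule): {A}.
Not nullable: S, Z — each has a terminal in every rule's right-hand side or depends on a non-nullable symbol.

{A}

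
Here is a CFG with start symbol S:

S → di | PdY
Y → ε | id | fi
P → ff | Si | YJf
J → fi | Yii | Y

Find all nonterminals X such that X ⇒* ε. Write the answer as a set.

{J, Y}

Directly nullable (have an ε-rule): {Y}.
J is nullable via J -> Y (every symbol on the right is already known nullable).
Not nullable: P, S — each has a terminal in every rule's right-hand side or depends on a non-nullable symbol.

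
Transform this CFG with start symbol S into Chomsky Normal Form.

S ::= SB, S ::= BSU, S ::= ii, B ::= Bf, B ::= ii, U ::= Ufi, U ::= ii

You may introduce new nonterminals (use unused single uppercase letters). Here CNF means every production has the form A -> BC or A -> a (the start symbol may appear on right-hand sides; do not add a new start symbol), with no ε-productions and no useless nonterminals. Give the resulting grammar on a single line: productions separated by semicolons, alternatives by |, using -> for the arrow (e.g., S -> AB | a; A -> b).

No ε-productions.
No unit productions to eliminate.
TERM: introduce A -> f, C -> i and substitute in every rule of length ≥2.
BIN: S -> BSU becomes S -> BD, D -> SU; U -> UAC becomes U -> UE, E -> AC.

S -> BD | CC | SB; A -> f; B -> BA | CC; C -> i; D -> SU; E -> AC; U -> CC | UE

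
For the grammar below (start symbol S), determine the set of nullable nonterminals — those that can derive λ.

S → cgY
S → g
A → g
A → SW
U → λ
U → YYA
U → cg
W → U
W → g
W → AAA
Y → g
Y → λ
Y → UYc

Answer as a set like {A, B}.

{U, W, Y}

Directly nullable (have an ε-rule): {U, Y}.
W is nullable via W -> U (every symbol on the right is already known nullable).
Not nullable: A, S — each has a terminal in every rule's right-hand side or depends on a non-nullable symbol.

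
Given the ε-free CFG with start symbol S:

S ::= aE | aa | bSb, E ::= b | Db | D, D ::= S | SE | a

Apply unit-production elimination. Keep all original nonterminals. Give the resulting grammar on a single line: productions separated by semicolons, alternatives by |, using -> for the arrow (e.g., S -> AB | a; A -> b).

Unit productions: D->S, E->D.
Unit pairs (A ⇒* B via units): (D,S), (E,D), (E,S).
S: inherits non-unit rules of {S} → aE | aa | bSb.
D: inherits non-unit rules of {D, S} → SE | a | aE | aa | bSb.
E: inherits non-unit rules of {D, E, S} → Db | SE | a | aE | aa | b | bSb.

S -> aE | aa | bSb; D -> a | SE | aE | aa | bSb; E -> a | b | Db | SE | aE | aa | bSb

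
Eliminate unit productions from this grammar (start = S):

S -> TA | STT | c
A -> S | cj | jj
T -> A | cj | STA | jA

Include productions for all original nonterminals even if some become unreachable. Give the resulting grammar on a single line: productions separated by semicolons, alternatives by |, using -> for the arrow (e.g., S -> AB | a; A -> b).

S -> c | TA | STT; A -> c | TA | cj | jj | STT; T -> c | TA | cj | jA | jj | STA | STT

Unit productions: A->S, T->A.
Unit pairs (A ⇒* B via units): (A,S), (T,A), (T,S).
S: inherits non-unit rules of {S} → STT | TA | c.
A: inherits non-unit rules of {A, S} → STT | TA | c | cj | jj.
T: inherits non-unit rules of {A, S, T} → STA | STT | TA | c | cj | jA | jj.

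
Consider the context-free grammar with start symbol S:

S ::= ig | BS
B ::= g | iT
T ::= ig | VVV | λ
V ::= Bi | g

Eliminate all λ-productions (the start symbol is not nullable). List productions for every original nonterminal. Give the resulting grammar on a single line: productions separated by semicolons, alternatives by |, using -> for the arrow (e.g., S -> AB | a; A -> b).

Nullable set: {T}.
B -> iT: T nullable, giving i | iT.
Drop T -> λ.
Unchanged (no nullable symbols): S -> BS; S -> ig; B -> g; T -> VVV; T -> ig; V -> Bi; V -> g.

S -> BS | ig; B -> g | i | iT; T -> ig | VVV; V -> g | Bi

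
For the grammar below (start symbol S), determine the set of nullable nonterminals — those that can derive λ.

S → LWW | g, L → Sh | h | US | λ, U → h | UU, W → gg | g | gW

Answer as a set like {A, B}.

Directly nullable (have an ε-rule): {L}.
Not nullable: S, U, W — each has a terminal in every rule's right-hand side or depends on a non-nullable symbol.

{L}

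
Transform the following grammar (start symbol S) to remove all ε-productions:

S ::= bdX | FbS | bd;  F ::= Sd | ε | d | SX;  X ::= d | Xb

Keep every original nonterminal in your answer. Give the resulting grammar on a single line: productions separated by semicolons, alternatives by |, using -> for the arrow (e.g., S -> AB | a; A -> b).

Nullable set: {F}.
S -> FbS: F nullable, giving FbS | bS.
Drop F -> ε.
Unchanged (no nullable symbols): S -> bd; S -> bdX; F -> SX; F -> Sd; F -> d; X -> Xb; X -> d.

S -> bS | bd | FbS | bdX; F -> d | SX | Sd; X -> d | Xb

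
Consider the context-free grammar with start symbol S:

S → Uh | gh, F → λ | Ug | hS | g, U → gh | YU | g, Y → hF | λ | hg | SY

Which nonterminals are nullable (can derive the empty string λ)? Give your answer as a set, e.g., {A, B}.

Directly nullable (have an ε-rule): {F, Y}.
Not nullable: S, U — each has a terminal in every rule's right-hand side or depends on a non-nullable symbol.

{F, Y}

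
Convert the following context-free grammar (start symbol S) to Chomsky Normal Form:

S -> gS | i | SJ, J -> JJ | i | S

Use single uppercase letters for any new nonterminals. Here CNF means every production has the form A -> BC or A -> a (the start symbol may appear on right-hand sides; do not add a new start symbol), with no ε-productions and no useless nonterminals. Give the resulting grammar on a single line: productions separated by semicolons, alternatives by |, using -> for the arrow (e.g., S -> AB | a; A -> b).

S -> i | AS | SJ; A -> g; J -> i | AS | JJ | SJ

No ε-productions.
After unit-elimination: S -> i | SJ | gS; J -> i | JJ | SJ | gS.
TERM: introduce A -> g and substitute in every rule of length ≥2.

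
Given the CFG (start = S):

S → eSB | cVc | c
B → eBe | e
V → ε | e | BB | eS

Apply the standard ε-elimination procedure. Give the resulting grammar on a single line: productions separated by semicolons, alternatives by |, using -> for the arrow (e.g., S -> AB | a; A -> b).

Nullable set: {V}.
S -> cVc: V nullable, giving cVc | cc.
Drop V -> ε.
Unchanged (no nullable symbols): S -> c; S -> eSB; B -> e; B -> eBe; V -> BB; V -> e; V -> eS.

S -> c | cc | cVc | eSB; B -> e | eBe; V -> e | BB | eS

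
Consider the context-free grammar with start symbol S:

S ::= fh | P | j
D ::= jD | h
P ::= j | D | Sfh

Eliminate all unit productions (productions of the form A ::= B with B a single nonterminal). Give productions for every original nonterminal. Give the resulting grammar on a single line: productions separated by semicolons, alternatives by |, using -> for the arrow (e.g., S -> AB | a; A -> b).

S -> h | j | fh | jD | Sfh; D -> h | jD; P -> h | j | jD | Sfh

Unit productions: P->D, S->P.
Unit pairs (A ⇒* B via units): (P,D), (S,D), (S,P).
S: inherits non-unit rules of {D, P, S} → Sfh | fh | h | j | jD.
D: inherits non-unit rules of {D} → h | jD.
P: inherits non-unit rules of {D, P} → Sfh | h | j | jD.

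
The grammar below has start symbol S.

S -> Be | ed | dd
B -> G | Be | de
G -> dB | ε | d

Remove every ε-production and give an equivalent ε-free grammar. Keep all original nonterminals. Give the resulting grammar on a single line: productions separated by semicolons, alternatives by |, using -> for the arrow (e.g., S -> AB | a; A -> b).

Nullable set: {B, G}.
S -> Be: B nullable, giving Be | e.
B -> Be: B nullable, giving Be | e.
B -> G: G nullable, giving G.
Drop G -> ε.
G -> dB: B nullable, giving d | dB.
Unchanged (no nullable symbols): S -> dd; S -> ed; B -> de; G -> d.

S -> e | Be | dd | ed; B -> G | e | Be | de; G -> d | dB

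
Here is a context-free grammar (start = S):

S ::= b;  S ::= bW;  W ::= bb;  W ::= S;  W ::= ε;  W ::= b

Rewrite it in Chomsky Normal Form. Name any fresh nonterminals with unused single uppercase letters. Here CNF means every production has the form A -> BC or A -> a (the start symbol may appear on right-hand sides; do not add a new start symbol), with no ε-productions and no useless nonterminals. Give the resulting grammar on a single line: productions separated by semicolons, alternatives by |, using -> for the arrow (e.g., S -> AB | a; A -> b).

S -> b | AW; A -> b; W -> b | AA | AW

Nullable: {W}; after ε-elimination: S -> b | bW; W -> S | b | bb.
After unit-elimination: S -> b | bW; W -> b | bW | bb.
TERM: introduce A -> b and substitute in every rule of length ≥2.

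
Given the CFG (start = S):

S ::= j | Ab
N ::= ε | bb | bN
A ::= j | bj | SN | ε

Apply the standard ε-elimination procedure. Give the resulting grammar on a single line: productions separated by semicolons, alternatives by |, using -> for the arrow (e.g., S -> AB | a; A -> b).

S -> b | j | Ab; A -> S | j | SN | bj; N -> b | bN | bb

Nullable set: {A, N}.
S -> Ab: A nullable, giving Ab | b.
Drop A -> ε.
A -> SN: N nullable, giving S | SN.
Drop N -> ε.
N -> bN: N nullable, giving b | bN.
Unchanged (no nullable symbols): S -> j; A -> bj; A -> j; N -> bb.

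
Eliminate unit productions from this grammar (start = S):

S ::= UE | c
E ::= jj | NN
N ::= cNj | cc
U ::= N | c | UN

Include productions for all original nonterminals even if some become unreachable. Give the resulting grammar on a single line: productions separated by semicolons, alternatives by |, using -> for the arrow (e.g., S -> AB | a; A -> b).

S -> c | UE; E -> NN | jj; N -> cc | cNj; U -> c | UN | cc | cNj

Unit productions: U->N.
Unit pairs (A ⇒* B via units): (U,N).
S: inherits non-unit rules of {S} → UE | c.
E: inherits non-unit rules of {E} → NN | jj.
N: inherits non-unit rules of {N} → cNj | cc.
U: inherits non-unit rules of {N, U} → UN | c | cNj | cc.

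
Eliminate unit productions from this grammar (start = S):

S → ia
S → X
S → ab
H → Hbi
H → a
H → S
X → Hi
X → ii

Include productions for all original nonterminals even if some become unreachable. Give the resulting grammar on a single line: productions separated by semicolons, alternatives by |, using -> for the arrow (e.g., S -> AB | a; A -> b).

S -> Hi | ab | ia | ii; H -> a | Hi | ab | ia | ii | Hbi; X -> Hi | ii

Unit productions: H->S, S->X.
Unit pairs (A ⇒* B via units): (H,S), (H,X), (S,X).
S: inherits non-unit rules of {S, X} → Hi | ab | ia | ii.
H: inherits non-unit rules of {H, S, X} → Hbi | Hi | a | ab | ia | ii.
X: inherits non-unit rules of {X} → Hi | ii.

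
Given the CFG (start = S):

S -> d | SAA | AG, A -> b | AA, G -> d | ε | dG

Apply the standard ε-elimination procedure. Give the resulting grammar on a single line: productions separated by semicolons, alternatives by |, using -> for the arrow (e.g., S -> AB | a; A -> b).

S -> A | d | AG | SAA; A -> b | AA; G -> d | dG

Nullable set: {G}.
S -> AG: G nullable, giving A | AG.
Drop G -> ε.
G -> dG: G nullable, giving d | dG.
Unchanged (no nullable symbols): S -> SAA; S -> d; A -> AA; A -> b; G -> d.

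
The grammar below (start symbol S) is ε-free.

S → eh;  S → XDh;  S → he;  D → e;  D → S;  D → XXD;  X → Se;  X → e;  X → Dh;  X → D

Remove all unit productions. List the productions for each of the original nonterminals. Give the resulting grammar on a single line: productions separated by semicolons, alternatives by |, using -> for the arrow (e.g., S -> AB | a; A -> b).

Unit productions: D->S, X->D.
Unit pairs (A ⇒* B via units): (D,S), (X,D), (X,S).
S: inherits non-unit rules of {S} → XDh | eh | he.
D: inherits non-unit rules of {D, S} → XDh | XXD | e | eh | he.
X: inherits non-unit rules of {D, S, X} → Dh | Se | XDh | XXD | e | eh | he.

S -> eh | he | XDh; D -> e | eh | he | XDh | XXD; X -> e | Dh | Se | eh | he | XDh | XXD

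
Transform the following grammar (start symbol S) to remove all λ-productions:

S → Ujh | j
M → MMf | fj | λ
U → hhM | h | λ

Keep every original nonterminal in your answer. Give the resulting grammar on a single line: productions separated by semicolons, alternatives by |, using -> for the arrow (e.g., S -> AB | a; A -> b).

S -> j | jh | Ujh; M -> f | Mf | fj | MMf; U -> h | hh | hhM

Nullable set: {M, U}.
S -> Ujh: U nullable, giving Ujh | jh.
Drop M -> λ.
M -> MMf: M, M nullable, giving MMf | Mf | f.
Drop U -> λ.
U -> hhM: M nullable, giving hh | hhM.
Unchanged (no nullable symbols): S -> j; M -> fj; U -> h.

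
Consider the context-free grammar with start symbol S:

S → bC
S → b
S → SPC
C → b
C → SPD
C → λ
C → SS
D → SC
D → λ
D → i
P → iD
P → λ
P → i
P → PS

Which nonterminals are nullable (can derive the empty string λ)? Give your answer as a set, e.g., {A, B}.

Directly nullable (have an ε-rule): {C, D, P}.
Not nullable: S — each has a terminal in every rule's right-hand side or depends on a non-nullable symbol.

{C, D, P}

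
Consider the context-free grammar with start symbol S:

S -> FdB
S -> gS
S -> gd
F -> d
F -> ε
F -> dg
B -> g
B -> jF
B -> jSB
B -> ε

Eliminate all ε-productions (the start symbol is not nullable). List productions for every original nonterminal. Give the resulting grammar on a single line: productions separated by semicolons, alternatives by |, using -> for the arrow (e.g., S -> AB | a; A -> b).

S -> d | Fd | dB | gS | gd | FdB; B -> g | j | jF | jS | jSB; F -> d | dg

Nullable set: {B, F}.
S -> FdB: F, B nullable, giving Fd | FdB | d | dB.
Drop B -> ε.
B -> jF: F nullable, giving j | jF.
B -> jSB: B nullable, giving jS | jSB.
Drop F -> ε.
Unchanged (no nullable symbols): S -> gS; S -> gd; B -> g; F -> d; F -> dg.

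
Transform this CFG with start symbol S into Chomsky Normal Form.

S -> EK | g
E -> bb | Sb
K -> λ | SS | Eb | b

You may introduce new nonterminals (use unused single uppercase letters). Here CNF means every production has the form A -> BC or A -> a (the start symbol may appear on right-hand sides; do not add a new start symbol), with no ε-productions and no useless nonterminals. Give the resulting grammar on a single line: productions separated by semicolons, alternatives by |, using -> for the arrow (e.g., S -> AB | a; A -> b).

Nullable: {K}; after ε-elimination: S -> E | g | EK; E -> Sb | bb; K -> b | Eb | SS.
After unit-elimination: S -> g | EK | Sb | bb; E -> Sb | bb; K -> b | Eb | SS.
TERM: introduce A -> b and substitute in every rule of length ≥2.

S -> g | AA | EK | SA; A -> b; E -> AA | SA; K -> b | EA | SS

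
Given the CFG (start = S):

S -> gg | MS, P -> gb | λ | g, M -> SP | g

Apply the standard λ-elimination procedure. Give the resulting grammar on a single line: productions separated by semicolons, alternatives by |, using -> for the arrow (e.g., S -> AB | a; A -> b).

S -> MS | gg; M -> S | g | SP; P -> g | gb

Nullable set: {P}.
M -> SP: P nullable, giving S | SP.
Drop P -> λ.
Unchanged (no nullable symbols): S -> MS; S -> gg; M -> g; P -> g; P -> gb.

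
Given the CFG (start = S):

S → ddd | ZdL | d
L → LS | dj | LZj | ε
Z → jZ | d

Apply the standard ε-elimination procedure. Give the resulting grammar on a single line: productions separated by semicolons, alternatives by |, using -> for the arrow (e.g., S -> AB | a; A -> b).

Nullable set: {L}.
S -> ZdL: L nullable, giving Zd | ZdL.
Drop L -> ε.
L -> LS: L nullable, giving LS | S.
L -> LZj: L nullable, giving LZj | Zj.
Unchanged (no nullable symbols): S -> d; S -> ddd; L -> dj; Z -> d; Z -> jZ.

S -> d | Zd | ZdL | ddd; L -> S | LS | Zj | dj | LZj; Z -> d | jZ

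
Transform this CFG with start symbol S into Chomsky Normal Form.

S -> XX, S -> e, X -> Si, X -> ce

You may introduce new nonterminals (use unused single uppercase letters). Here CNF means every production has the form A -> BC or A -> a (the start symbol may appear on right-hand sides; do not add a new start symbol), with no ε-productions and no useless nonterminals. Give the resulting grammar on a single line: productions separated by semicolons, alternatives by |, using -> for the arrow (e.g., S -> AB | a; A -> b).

No ε-productions.
No unit productions to eliminate.
TERM: introduce B -> c, C -> e, A -> i and substitute in every rule of length ≥2.

S -> e | XX; A -> i; B -> c; C -> e; X -> BC | SA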